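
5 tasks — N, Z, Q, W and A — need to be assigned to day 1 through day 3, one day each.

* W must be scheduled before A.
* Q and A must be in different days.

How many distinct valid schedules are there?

Splitting on N: it can be day 1 (18), day 2 (18), day 3 (18). Listing each branch's schedules as (Z, Q, W, A) by day number:
N=day 1: (1,1,1,2) (1,1,1,3) (1,1,2,3) (1,2,1,3) (1,2,2,3) (1,3,1,2) (2,1,1,2) (2,1,1,3) (2,1,2,3) (2,2,1,3) (2,2,2,3) (2,3,1,2) (3,1,1,2) (3,1,1,3) (3,1,2,3) (3,2,1,3) (3,2,2,3) (3,3,1,2) — 18.
N=day 2: (1,1,1,2) (1,1,1,3) (1,1,2,3) (1,2,1,3) (1,2,2,3) (1,3,1,2) (2,1,1,2) (2,1,1,3) (2,1,2,3) (2,2,1,3) (2,2,2,3) (2,3,1,2) (3,1,1,2) (3,1,1,3) (3,1,2,3) (3,2,1,3) (3,2,2,3) (3,3,1,2) — 18.
N=day 3: (1,1,1,2) (1,1,1,3) (1,1,2,3) (1,2,1,3) (1,2,2,3) (1,3,1,2) (2,1,1,2) (2,1,1,3) (2,1,2,3) (2,2,1,3) (2,2,2,3) (2,3,1,2) (3,1,1,2) (3,1,1,3) (3,1,2,3) (3,2,1,3) (3,2,2,3) (3,3,1,2) — 18.
Summing: 18 + 18 + 18 = 54.

54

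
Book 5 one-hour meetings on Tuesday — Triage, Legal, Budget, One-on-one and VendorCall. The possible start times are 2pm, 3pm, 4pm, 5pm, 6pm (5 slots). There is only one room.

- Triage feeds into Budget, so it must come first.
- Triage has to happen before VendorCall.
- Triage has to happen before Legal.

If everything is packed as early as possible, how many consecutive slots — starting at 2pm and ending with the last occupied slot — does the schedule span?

The precedence chain requires at least 2 distinct slots.
With at most 1 per slot and 5 meetings, at least 5 slots are needed.
5 works (last occupied slot: 6pm): for example Triage -> 2pm; Budget -> 4pm; Legal -> 3pm; One-on-one -> 6pm; VendorCall -> 5pm.

5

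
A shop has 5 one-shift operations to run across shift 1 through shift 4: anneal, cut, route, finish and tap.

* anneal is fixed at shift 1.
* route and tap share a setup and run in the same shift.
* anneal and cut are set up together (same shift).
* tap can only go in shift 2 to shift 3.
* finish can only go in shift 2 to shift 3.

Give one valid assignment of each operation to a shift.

finish in shift 2; anneal in shift 1; cut in shift 1; route in shift 2; tap in shift 2

Checking: anneal = cut = shift 1; route = tap = shift 2; anneal=shift 1 in [shift 1,shift 1]; finish=shift 2 in [shift 2,shift 3]; tap=shift 2 in [shift 2,shift 3].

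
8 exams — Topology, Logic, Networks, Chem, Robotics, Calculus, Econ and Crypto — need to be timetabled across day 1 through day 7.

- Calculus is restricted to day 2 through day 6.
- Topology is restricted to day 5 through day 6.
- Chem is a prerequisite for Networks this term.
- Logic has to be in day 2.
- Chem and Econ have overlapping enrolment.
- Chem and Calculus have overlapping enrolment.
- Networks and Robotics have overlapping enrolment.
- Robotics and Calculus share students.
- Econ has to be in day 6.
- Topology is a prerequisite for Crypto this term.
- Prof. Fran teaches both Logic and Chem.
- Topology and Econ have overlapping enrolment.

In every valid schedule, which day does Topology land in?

Topology's window is day 5–day 6.
Econ is fixed at day 6, and Topology can't share a day with Econ.
So Topology must be day 5.

day 5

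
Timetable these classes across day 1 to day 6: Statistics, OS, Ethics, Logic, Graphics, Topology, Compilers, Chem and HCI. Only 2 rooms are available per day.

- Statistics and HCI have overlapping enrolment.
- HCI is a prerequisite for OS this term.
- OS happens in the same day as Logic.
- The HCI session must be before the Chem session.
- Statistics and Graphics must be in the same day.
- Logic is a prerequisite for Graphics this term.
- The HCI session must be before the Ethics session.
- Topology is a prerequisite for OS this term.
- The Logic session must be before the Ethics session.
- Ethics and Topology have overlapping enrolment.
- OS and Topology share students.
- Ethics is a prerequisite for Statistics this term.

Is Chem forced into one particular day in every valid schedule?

No

Chem can be day 2 (e.g. Logic in day 3, Chem in day 2, OS in day 3, Statistics in day 5, Topology in day 1, HCI in day 1, Graphics in day 5, Compilers in day 2, Ethics in day 4) or day 3 (e.g. Ethics in day 3; HCI in day 1; Chem in day 3; Statistics in day 4; Compilers in day 5; OS in day 2; Graphics in day 4; Topology in day 1; Logic in day 2).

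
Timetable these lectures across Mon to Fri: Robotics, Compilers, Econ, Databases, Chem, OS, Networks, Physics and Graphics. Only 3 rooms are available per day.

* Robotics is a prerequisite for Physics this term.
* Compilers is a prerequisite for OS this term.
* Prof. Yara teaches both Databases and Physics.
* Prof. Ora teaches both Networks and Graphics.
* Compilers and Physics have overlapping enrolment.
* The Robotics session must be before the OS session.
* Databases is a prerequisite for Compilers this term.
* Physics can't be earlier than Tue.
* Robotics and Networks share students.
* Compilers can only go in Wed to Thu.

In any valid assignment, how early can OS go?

Precedence pushes OS to at least Thu.
OS at Thu is achievable: Graphics in Wed; Chem in Tue; Databases in Mon; Econ in Mon; Compilers in Wed; Networks in Tue; OS in Thu; Physics in Tue; Robotics in Mon.

Thu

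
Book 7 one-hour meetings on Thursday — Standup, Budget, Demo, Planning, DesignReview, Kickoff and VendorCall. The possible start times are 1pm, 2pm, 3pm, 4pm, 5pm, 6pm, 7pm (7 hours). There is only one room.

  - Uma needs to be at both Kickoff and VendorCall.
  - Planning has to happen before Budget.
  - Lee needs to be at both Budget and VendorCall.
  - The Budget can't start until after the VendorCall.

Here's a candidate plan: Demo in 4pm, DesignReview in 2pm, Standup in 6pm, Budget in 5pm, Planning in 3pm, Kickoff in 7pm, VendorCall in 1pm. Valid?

There is only one room — holds.
Planning has to happen before Budget — holds.
Uma needs to be at both Kickoff and VendorCall — holds.
The Budget can't start until after the VendorCall — holds.
Lee needs to be at both Budget and VendorCall — holds.

Valid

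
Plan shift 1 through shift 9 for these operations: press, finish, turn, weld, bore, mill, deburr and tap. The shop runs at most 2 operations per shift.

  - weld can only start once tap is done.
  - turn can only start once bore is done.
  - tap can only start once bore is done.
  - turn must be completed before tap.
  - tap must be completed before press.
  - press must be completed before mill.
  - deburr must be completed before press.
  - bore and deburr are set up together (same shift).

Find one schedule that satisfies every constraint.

mill=shift 5; turn=shift 2; deburr=shift 1; bore=shift 1; press=shift 4; tap=shift 3; weld=shift 4; finish=shift 2

Checking: bore(shift 1) before turn(shift 2); bore(shift 1) before tap(shift 3); turn(shift 2) before tap(shift 3); press(shift 4) before mill(shift 5); deburr(shift 1) before press(shift 4); tap(shift 3) before weld(shift 4); tap(shift 3) before press(shift 4); bore = deburr = shift 1; max 2 per shift (cap 2).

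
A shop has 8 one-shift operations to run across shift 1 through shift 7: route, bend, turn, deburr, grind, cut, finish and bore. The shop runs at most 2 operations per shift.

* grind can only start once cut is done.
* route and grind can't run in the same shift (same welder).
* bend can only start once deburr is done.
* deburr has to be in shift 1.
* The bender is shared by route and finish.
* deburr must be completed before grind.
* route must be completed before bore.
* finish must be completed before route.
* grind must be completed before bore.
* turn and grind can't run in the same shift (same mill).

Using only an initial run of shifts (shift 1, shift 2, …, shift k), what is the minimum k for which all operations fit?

4 shifts

The precedence chain requires at least 3 distinct shifts.
With at most 2 per shift and 8 operations, at least 4 shifts are needed.
4 works (last occupied shift: shift 4): for example route=shift 3, bend=shift 3, deburr=shift 1, finish=shift 2, cut=shift 1, grind=shift 2, turn=shift 4, bore=shift 4.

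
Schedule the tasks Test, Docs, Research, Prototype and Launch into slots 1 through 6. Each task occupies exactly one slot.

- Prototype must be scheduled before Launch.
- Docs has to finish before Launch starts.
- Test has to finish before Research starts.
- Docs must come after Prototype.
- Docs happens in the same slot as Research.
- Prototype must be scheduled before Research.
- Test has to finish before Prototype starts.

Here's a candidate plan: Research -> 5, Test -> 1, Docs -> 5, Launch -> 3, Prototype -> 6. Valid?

No. Prototype must be scheduled before Launch is not satisfied.

Docs must come after Prototype — violated.
Test has to finish before Research starts — holds.
Docs has to finish before Launch starts — violated.
Prototype must be scheduled before Research — violated.
Prototype must be scheduled before Launch — violated.
Test has to finish before Prototype starts — holds.
Docs happens in the same slot as Research — holds.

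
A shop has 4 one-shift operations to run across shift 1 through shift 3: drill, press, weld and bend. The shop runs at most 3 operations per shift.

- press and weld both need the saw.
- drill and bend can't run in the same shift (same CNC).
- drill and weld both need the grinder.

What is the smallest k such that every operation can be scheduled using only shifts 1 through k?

With at most 3 per shift and 4 operations, at least 2 shifts are needed.
2 works (last occupied shift: shift 2): for example press -> shift 1, weld -> shift 2, drill -> shift 1, bend -> shift 2.

2 shifts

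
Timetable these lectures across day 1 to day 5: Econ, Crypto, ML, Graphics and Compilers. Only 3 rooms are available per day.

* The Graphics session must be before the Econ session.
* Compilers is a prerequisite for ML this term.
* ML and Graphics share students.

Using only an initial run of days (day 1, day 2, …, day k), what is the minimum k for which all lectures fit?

2

The precedence chain requires at least 2 distinct days.
With at most 3 per day and 5 lectures, at least 2 days are needed.
2 works (last occupied day: day 2): for example Compilers -> day 1, ML -> day 2, Econ -> day 2, Crypto -> day 1, Graphics -> day 1.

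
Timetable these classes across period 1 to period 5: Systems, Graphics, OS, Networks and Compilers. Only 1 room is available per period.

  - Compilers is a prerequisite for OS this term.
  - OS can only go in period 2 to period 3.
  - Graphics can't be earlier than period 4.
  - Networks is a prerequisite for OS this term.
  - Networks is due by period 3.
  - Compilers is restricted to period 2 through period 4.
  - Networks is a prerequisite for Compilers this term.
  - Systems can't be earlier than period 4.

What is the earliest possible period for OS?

OS is available from period 2; precedence pushes OS to at least period 3; OS's own window allows nothing later than period 3.
OS at period 3 is achievable: Networks=period 1, Graphics=period 5, OS=period 3, Systems=period 4, Compilers=period 2.

period 3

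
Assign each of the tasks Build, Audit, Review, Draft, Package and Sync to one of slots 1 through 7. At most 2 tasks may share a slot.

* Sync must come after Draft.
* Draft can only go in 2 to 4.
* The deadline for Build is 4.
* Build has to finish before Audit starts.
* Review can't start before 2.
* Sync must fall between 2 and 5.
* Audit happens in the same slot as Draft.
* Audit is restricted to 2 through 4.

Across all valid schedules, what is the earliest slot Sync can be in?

Sync is available from 2; precedence pushes Sync to at least 3; Sync's own window allows nothing later than 5.
Sync at 3 is achievable: Draft -> 2; Audit -> 2; Review -> 3; Package -> 1; Sync -> 3; Build -> 1.

3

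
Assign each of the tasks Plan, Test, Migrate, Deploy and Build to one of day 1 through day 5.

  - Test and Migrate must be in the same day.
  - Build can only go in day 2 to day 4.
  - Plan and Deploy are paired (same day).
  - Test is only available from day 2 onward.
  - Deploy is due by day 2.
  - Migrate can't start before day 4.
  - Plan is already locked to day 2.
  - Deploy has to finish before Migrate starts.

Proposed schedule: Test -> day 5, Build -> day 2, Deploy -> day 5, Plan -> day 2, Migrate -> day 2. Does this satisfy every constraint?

Plan and Deploy are paired (same day) — violated.
Deploy is due by day 2 — violated.
Plan is already locked to day 2 — holds.
Build can only go in day 2 to day 4 — holds.
Migrate can't start before day 4 — violated.
Test and Migrate must be in the same day — violated.
Test is only available from day 2 onward — holds.
Deploy has to finish before Migrate starts — violated.

Invalid. Deploy has to finish before Migrate starts.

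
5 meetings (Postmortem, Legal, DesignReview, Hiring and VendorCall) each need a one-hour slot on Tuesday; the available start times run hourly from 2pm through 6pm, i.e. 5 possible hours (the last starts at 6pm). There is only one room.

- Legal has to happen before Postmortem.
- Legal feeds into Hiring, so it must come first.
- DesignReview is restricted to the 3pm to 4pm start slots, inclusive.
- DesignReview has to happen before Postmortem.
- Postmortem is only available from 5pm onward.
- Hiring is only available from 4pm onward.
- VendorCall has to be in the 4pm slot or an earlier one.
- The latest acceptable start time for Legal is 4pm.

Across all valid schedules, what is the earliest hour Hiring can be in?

Hiring is available from 4pm.
Hiring at 5pm is achievable: DesignReview -> 3pm, Hiring -> 5pm, Legal -> 2pm, VendorCall -> 4pm, Postmortem -> 6pm.
Nothing earlier works — the capacity limit rule out every hour before 5pm.

5pm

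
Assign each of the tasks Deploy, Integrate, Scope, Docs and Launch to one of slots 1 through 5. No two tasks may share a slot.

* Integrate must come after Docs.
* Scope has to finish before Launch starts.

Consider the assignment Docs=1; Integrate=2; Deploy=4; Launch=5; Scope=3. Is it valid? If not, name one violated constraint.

Valid

Integrate must come after Docs — holds.
No two tasks may share a slot — holds.
Scope has to finish before Launch starts — holds.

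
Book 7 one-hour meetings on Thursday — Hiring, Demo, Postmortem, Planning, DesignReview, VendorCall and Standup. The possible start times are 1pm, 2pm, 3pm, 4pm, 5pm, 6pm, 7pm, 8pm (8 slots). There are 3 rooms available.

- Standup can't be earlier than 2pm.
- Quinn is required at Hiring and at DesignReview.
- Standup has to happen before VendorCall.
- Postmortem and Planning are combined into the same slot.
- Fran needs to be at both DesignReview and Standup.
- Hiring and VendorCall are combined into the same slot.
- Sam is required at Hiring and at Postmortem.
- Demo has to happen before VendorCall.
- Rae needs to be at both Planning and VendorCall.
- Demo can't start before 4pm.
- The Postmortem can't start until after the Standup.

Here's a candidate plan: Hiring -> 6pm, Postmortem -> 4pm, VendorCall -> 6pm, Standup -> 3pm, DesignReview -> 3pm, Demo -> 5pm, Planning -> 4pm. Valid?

Standup has to happen before VendorCall — holds.
Demo has to happen before VendorCall — holds.
Fran needs to be at both DesignReview and Standup — violated.
Sam is required at Hiring and at Postmortem — holds.
Postmortem and Planning are combined into the same slot — holds.
There are 3 rooms available — holds.
Demo can't start before 4pm — holds.
Standup can't be earlier than 2pm — holds.
Hiring and VendorCall are combined into the same slot — holds.
The Postmortem can't start until after the Standup — holds.
Quinn is required at Hiring and at DesignReview — holds.
Rae needs to be at both Planning and VendorCall — holds.

No. Fran needs to be at both DesignReview and Standup is not satisfied.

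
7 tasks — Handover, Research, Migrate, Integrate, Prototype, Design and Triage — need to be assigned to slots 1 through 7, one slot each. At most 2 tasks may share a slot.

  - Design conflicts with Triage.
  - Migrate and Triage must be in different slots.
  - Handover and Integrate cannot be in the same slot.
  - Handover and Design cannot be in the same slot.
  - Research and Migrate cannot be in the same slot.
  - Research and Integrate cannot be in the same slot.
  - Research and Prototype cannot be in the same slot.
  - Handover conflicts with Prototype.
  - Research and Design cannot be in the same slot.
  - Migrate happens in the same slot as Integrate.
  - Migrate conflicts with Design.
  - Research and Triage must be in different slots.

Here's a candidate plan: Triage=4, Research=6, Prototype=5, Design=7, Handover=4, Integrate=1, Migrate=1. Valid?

Handover conflicts with Prototype — holds.
Research and Design cannot be in the same slot — holds.
Research and Prototype cannot be in the same slot — holds.
Research and Integrate cannot be in the same slot — holds.
Design conflicts with Triage — holds.
At most 2 tasks may share a slot — holds.
Migrate happens in the same slot as Integrate — holds.
Research and Triage must be in different slots — holds.
Handover and Design cannot be in the same slot — holds.
Migrate conflicts with Design — holds.
Migrate and Triage must be in different slots — holds.
Research and Migrate cannot be in the same slot — holds.
Handover and Integrate cannot be in the same slot — holds.

Yes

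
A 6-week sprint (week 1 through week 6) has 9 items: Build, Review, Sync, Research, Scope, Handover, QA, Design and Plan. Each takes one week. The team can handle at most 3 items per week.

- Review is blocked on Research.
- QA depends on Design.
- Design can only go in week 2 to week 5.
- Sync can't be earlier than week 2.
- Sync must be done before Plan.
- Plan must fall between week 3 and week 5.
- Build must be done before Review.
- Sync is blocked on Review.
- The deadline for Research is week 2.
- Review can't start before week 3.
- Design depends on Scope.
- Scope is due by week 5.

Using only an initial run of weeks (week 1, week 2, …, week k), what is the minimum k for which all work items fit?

The precedence chain requires at least 4 distinct weeks.
With at most 3 per week and 9 work items, at least 3 weeks are needed.
Propagating the time windows through the other constraints, Plan can't land before week 5, so the schedule must run through at least week 5.
5 works (last occupied week: week 5): for example Review=week 3, Plan=week 5, QA=week 3, Design=week 2, Scope=week 1, Sync=week 4, Build=week 1, Research=week 1, Handover=week 2.

5 weeks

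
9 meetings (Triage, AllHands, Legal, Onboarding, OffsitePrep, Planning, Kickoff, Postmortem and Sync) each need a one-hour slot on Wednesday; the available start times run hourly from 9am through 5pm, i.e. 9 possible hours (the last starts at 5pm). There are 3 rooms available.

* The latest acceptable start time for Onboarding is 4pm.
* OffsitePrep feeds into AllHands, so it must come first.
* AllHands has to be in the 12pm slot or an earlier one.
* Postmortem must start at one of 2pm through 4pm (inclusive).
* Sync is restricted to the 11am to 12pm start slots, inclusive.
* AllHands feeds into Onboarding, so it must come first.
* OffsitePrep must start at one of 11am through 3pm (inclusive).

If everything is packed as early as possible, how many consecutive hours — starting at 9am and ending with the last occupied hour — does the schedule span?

6

The precedence chain requires at least 3 distinct hours.
With at most 3 per hour and 9 meetings, at least 3 hours are needed.
Postmortem can't be placed before 2pm — that is hour 6 counting from 9am — so the schedule must run through at least 6 hours.
6 works (last occupied hour: 2pm): for example Planning -> 9am, Legal -> 9am, Postmortem -> 2pm, Onboarding -> 1pm, AllHands -> 12pm, Kickoff -> 10am, Triage -> 9am, OffsitePrep -> 11am, Sync -> 11am.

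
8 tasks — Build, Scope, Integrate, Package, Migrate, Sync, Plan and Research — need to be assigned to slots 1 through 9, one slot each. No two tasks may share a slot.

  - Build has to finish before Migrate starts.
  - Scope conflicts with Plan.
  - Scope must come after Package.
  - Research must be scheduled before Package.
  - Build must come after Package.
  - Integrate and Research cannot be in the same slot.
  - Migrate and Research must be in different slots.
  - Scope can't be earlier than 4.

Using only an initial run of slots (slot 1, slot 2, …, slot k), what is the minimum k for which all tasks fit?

8

The precedence chain requires at least 4 distinct slots.
With at most 1 per slot and 8 tasks, at least 8 slots are needed.
8 works (last occupied slot: 8): for example Sync -> 7, Scope -> 4, Plan -> 8, Build -> 3, Integrate -> 6, Package -> 2, Migrate -> 5, Research -> 1.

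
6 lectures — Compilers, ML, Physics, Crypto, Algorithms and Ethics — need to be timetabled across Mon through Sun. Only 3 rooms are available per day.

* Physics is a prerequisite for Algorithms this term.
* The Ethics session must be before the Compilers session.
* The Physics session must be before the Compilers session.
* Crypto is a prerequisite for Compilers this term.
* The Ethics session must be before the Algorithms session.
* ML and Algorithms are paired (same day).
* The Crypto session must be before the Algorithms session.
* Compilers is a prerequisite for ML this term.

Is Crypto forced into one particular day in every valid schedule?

Crypto can be Mon (e.g. Algorithms in Wed; Physics in Mon; Crypto in Mon; Ethics in Mon; ML in Wed; Compilers in Tue) or Tue (e.g. Compilers -> Wed; Ethics -> Mon; Algorithms -> Thu; ML -> Thu; Physics -> Mon; Crypto -> Tue).

No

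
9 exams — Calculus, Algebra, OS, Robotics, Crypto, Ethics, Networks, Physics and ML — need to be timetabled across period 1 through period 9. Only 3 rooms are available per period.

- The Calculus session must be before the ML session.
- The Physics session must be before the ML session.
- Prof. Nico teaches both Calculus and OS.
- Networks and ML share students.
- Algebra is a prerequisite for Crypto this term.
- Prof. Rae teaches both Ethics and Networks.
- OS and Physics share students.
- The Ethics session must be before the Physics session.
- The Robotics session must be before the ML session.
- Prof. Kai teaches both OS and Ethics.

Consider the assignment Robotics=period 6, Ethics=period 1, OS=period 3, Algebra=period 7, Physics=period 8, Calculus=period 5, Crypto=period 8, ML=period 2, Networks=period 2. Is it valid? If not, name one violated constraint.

Invalid. The Physics session must be before the ML session.

Prof. Rae teaches both Ethics and Networks — holds.
The Physics session must be before the ML session — violated.
Prof. Kai teaches both OS and Ethics — holds.
Algebra is a prerequisite for Crypto this term — holds.
Only 3 rooms are available per period — holds.
Networks and ML share students — violated.
The Ethics session must be before the Physics session — holds.
OS and Physics share students — holds.
The Calculus session must be before the ML session — violated.
Prof. Nico teaches both Calculus and OS — holds.
The Robotics session must be before the ML session — violated.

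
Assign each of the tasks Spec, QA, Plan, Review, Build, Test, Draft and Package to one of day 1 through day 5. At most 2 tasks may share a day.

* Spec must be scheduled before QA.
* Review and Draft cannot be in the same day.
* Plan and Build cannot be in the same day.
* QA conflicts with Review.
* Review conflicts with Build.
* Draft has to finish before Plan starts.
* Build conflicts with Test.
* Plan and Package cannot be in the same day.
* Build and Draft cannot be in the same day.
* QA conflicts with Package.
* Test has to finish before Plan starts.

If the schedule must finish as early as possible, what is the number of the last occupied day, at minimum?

The precedence chain requires at least 2 distinct days.
With at most 2 per day and 8 tasks, at least 4 days are needed.
4 works (last occupied day: day 4): for example Spec=day 2, Review=day 4, Build=day 3, QA=day 3, Package=day 4, Plan=day 2, Test=day 1, Draft=day 1.

4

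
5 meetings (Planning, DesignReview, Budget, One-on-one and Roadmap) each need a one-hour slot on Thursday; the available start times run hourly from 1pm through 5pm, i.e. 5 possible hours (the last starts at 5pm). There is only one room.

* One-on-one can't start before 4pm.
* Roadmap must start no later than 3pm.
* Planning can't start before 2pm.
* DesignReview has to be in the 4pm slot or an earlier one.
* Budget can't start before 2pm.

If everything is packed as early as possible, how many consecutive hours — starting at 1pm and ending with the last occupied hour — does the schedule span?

5 hours

With at most 1 per hour and 5 meetings, at least 5 hours are needed.
One-on-one can't be placed before 4pm — that is hour 4 counting from 1pm — so the schedule must run through at least 4 hours.
5 works (last occupied hour: 5pm): for example Roadmap -> 1pm; DesignReview -> 3pm; One-on-one -> 4pm; Planning -> 2pm; Budget -> 5pm.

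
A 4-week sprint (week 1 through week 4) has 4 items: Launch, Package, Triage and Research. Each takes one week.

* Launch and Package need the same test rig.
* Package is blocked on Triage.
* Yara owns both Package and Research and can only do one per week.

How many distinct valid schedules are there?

Splitting on Launch: it can be week 1 (18), week 2 (15), week 3 (12), week 4 (9). Listing each branch's schedules as (Package, Triage, Research) by week number:
Launch=week 1: (2,1,1) (2,1,3) (2,1,4) (3,1,1) (3,1,2) (3,1,4) (3,2,1) (3,2,2) (3,2,4) (4,1,1) (4,1,2) (4,1,3) (4,2,1) (4,2,2) (4,2,3) (4,3,1) (4,3,2) (4,3,3) — 18.
Launch=week 2: (3,1,1) (3,1,2) (3,1,4) (3,2,1) (3,2,2) (3,2,4) (4,1,1) (4,1,2) (4,1,3) (4,2,1) (4,2,2) (4,2,3) (4,3,1) (4,3,2) (4,3,3) — 15.
Launch=week 3: (2,1,1) (2,1,3) (2,1,4) (4,1,1) (4,1,2) (4,1,3) (4,2,1) (4,2,2) (4,2,3) (4,3,1) (4,3,2) (4,3,3) — 12.
Launch=week 4: (2,1,1) (2,1,3) (2,1,4) (3,1,1) (3,1,2) (3,1,4) (3,2,1) (3,2,2) (3,2,4) — 9.
Summing: 18 + 15 + 12 + 9 = 54.

54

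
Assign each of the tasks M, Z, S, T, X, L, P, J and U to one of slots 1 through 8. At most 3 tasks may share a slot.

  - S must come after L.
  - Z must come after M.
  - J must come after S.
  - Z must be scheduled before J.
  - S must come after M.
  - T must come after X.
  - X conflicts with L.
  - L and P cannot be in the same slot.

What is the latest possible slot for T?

8

Precedence pushes T to at least 2.
T at 8 is achievable: T in 8, Z in 2, S in 2, P in 3, M in 1, J in 3, X in 2, U in 1, L in 1.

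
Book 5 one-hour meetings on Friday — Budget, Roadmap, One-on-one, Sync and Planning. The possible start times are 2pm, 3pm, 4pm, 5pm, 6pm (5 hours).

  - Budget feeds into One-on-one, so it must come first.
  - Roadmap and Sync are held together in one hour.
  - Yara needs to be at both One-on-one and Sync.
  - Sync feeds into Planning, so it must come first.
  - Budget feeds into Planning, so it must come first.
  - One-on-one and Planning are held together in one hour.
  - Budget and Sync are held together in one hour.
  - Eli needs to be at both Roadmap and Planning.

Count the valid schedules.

Splitting on Budget: it can be 2pm (4), 3pm (3), 4pm (2), 5pm (1). Listing each branch's schedules as (Roadmap, One-on-one, Sync, Planning):
Budget=2pm: (2pm,3pm,2pm,3pm) (2pm,4pm,2pm,4pm) (2pm,5pm,2pm,5pm) (2pm,6pm,2pm,6pm) — 4.
Budget=3pm: (3pm,4pm,3pm,4pm) (3pm,5pm,3pm,5pm) (3pm,6pm,3pm,6pm) — 3.
Budget=4pm: (4pm,5pm,4pm,5pm) (4pm,6pm,4pm,6pm) — 2.
Budget=5pm: (5pm,6pm,5pm,6pm) — 1.
Summing: 4 + 3 + 2 + 1 = 10.

10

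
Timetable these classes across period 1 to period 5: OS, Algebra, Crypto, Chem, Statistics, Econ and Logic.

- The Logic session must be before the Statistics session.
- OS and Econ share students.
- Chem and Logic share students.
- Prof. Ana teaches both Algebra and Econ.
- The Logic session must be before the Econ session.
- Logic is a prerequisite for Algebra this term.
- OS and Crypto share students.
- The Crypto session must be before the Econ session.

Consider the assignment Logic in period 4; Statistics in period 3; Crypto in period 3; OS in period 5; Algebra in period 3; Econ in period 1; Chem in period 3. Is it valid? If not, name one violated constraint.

Invalid. The Logic session must be before the Econ session.

Chem and Logic share students — holds.
The Logic session must be before the Econ session — violated.
OS and Econ share students — holds.
Logic is a prerequisite for Algebra this term — violated.
Prof. Ana teaches both Algebra and Econ — holds.
The Logic session must be before the Statistics session — violated.
OS and Crypto share students — holds.
The Crypto session must be before the Econ session — violated.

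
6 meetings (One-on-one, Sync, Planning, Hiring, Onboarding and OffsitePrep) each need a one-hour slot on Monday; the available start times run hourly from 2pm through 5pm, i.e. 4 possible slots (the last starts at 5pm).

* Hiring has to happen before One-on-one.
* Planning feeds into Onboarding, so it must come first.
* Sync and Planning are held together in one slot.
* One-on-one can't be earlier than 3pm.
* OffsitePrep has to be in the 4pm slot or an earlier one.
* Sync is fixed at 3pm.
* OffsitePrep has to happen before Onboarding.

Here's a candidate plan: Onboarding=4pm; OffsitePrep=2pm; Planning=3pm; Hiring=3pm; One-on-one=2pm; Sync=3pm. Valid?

No — it violates: One-on-one can't be earlier than 3pm

One-on-one can't be earlier than 3pm — violated.
Sync is fixed at 3pm — holds.
OffsitePrep has to happen before Onboarding — holds.
Sync and Planning are held together in one slot — holds.
OffsitePrep has to be in the 4pm slot or an earlier one — holds.
Planning feeds into Onboarding, so it must come first — holds.
Hiring has to happen before One-on-one — violated.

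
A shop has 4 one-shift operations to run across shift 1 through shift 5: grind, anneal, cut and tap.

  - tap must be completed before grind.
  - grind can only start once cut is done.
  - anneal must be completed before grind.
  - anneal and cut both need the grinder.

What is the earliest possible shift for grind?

shift 3

Precedence pushes grind to at least shift 2.
grind at shift 3 is achievable: anneal=shift 1; tap=shift 1; cut=shift 2; grind=shift 3.
Nothing earlier works — the conflict constraints rule out every shift before shift 3.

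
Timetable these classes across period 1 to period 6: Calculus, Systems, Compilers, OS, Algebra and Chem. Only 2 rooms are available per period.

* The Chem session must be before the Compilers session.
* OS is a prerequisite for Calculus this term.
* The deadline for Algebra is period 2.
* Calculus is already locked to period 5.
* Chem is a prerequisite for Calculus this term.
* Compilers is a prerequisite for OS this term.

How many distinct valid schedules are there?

Splitting on Compilers: it can be period 2 (20), period 3 (22). Listing each branch's schedules as (Calculus, Systems, OS, Algebra, Chem) by period number:
Compilers=period 2: (5,1,3,2,1) (5,1,4,2,1) (5,2,3,1,1) (5,2,4,1,1) (5,3,3,1,1) (5,3,3,2,1) (5,3,4,1,1) (5,3,4,2,1) (5,4,3,1,1) (5,4,3,2,1) (5,4,4,1,1) (5,4,4,2,1) (5,5,3,1,1) (5,5,3,2,1) (5,5,4,1,1) (5,5,4,2,1) (5,6,3,1,1) (5,6,3,2,1) (5,6,4,1,1) (5,6,4,2,1) — 20.
Compilers=period 3: (5,1,4,1,2) (5,1,4,2,1) (5,1,4,2,2) (5,2,4,1,1) (5,2,4,1,2) (5,2,4,2,1) (5,3,4,1,1) (5,3,4,1,2) (5,3,4,2,1) (5,3,4,2,2) (5,4,4,1,1) (5,4,4,1,2) (5,4,4,2,1) (5,4,4,2,2) (5,5,4,1,1) (5,5,4,1,2) (5,5,4,2,1) (5,5,4,2,2) (5,6,4,1,1) (5,6,4,1,2) (5,6,4,2,1) (5,6,4,2,2) — 22.
Summing: 20 + 22 = 42.

42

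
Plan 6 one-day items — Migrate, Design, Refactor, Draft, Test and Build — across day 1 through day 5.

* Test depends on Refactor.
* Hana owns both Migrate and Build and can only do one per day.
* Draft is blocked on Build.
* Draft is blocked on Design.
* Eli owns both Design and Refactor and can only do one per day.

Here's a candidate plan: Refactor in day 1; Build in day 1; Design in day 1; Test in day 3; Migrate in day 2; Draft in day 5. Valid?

Test depends on Refactor — holds.
Eli owns both Design and Refactor and can only do one per day — violated.
Draft is blocked on Build — holds.
Hana owns both Migrate and Build and can only do one per day — holds.
Draft is blocked on Design — holds.

No. Eli owns both Design and Refactor and can only do one per day is not satisfied.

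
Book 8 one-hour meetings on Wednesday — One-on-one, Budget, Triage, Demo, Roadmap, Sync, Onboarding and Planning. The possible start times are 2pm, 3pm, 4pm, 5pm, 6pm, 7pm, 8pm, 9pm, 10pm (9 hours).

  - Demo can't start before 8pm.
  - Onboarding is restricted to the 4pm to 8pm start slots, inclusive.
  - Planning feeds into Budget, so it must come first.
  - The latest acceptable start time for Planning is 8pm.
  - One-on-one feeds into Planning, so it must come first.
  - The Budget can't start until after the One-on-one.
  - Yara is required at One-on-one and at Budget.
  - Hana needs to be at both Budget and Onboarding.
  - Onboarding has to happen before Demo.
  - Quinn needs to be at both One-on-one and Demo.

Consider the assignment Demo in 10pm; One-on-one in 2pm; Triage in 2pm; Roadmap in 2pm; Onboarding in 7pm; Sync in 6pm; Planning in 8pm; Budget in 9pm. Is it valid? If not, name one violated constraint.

The latest acceptable start time for Planning is 8pm — holds.
Demo can't start before 8pm — holds.
Hana needs to be at both Budget and Onboarding — holds.
The Budget can't start until after the One-on-one — holds.
Quinn needs to be at both One-on-one and Demo — holds.
Onboarding is restricted to the 4pm to 8pm start slots, inclusive — holds.
Onboarding has to happen before Demo — holds.
Yara is required at One-on-one and at Budget — holds.
One-on-one feeds into Planning, so it must come first — holds.
Planning feeds into Budget, so it must come first — holds.

Yes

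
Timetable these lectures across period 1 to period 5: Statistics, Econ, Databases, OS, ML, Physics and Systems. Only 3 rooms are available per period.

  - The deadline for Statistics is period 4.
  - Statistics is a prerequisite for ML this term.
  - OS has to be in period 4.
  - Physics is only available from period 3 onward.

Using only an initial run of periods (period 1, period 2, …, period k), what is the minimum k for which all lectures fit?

4 periods

The precedence chain requires at least 2 distinct periods.
With at most 3 per period and 7 lectures, at least 3 periods are needed.
OS can't be placed before period 4, so the schedule must run through at least period 4.
4 works (last occupied period: period 4): for example Systems -> period 2, Econ -> period 1, ML -> period 2, Physics -> period 3, OS -> period 4, Statistics -> period 1, Databases -> period 1.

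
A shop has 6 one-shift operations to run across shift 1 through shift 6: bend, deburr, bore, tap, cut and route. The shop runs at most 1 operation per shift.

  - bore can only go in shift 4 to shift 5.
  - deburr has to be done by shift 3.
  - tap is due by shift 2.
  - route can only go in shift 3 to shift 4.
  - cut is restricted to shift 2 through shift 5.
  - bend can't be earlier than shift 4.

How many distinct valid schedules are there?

7

Splitting on deburr: it can be shift 1 (3), shift 2 (3), shift 3 (1). Listing each branch's schedules as (bend, bore, tap, cut, route) by shift number:
deburr=shift 1: (6,4,2,5,3) (6,5,2,3,4) (6,5,2,4,3) — 3.
deburr=shift 2: (6,4,1,5,3) (6,5,1,3,4) (6,5,1,4,3) — 3.
deburr=shift 3: (6,5,1,2,4) — 1.
Summing: 3 + 3 + 1 = 7.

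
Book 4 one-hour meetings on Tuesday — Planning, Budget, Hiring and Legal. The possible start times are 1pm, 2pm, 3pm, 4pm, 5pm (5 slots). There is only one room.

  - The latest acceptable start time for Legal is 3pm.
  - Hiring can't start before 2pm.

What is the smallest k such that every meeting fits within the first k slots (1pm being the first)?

4

With at most 1 per slot and 4 meetings, at least 4 slots are needed.
Hiring can't be placed before 2pm — that is slot 2 counting from 1pm — so the schedule must run through at least 2 slots.
4 works (last occupied slot: 4pm): for example Planning -> 3pm; Legal -> 1pm; Hiring -> 2pm; Budget -> 4pm.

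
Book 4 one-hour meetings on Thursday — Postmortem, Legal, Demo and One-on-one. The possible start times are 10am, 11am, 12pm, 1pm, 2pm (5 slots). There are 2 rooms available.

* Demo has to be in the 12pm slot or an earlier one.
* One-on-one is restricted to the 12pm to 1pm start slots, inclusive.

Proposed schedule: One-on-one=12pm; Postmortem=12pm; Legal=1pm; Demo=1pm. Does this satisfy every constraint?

Invalid. Demo has to be in the 12pm slot or an earlier one.

Demo has to be in the 12pm slot or an earlier one — violated.
One-on-one is restricted to the 12pm to 1pm start slots, inclusive — holds.
There are 2 rooms available — holds.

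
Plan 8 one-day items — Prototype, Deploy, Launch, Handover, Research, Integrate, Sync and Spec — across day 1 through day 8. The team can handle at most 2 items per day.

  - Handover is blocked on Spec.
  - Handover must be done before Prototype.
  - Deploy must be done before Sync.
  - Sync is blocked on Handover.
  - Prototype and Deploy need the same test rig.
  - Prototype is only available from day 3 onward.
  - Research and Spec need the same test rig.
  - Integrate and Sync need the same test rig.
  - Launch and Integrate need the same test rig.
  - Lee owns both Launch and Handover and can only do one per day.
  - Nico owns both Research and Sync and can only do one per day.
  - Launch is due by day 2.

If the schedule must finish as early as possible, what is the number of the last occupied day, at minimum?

The precedence chain requires at least 3 distinct days.
With at most 2 per day and 8 tasks, at least 4 days are needed.
4 works (last occupied day: day 4): for example Spec=day 1, Deploy=day 2, Research=day 4, Integrate=day 4, Launch=day 1, Prototype=day 3, Handover=day 2, Sync=day 3.

day 4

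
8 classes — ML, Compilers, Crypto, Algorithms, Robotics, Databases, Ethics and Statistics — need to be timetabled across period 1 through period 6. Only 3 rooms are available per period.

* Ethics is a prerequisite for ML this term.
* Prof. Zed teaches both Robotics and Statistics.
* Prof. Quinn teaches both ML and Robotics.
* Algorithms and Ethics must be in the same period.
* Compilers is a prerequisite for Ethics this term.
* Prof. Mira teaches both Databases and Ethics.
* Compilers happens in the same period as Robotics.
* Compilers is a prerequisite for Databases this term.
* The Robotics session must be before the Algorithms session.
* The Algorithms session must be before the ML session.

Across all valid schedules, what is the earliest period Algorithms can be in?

period 2

Precedence pushes Algorithms to at least period 2; downstream work caps Algorithms at period 5.
Algorithms at period 2 is achievable: Ethics in period 2; Crypto in period 1; Compilers in period 1; ML in period 3; Databases in period 3; Robotics in period 1; Algorithms in period 2; Statistics in period 2.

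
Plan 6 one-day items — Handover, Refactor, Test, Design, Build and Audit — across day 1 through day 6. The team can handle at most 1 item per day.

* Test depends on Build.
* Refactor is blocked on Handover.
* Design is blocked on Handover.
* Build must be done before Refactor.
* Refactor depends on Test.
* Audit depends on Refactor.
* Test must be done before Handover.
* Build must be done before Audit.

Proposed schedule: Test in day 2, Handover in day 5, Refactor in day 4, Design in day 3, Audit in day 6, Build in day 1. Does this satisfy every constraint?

Refactor is blocked on Handover — violated.
Design is blocked on Handover — violated.
Test must be done before Handover — holds.
Audit depends on Refactor — holds.
Build must be done before Refactor — holds.
The team can handle at most 1 item per day — holds.
Refactor depends on Test — holds.
Build must be done before Audit — holds.
Test depends on Build — holds.

Invalid. Design is blocked on Handover.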